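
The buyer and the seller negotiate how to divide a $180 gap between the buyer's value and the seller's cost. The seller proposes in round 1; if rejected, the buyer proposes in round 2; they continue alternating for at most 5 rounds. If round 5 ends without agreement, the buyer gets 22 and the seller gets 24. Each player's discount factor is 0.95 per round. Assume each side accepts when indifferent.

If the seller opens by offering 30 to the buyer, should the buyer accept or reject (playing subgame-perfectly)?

Reject

Work out the buyer's continuation value if the offer is rejected.
Round 5 (the seller proposes): the buyer gets 22 if talks fail, so the seller offers 22 and keeps 158.
Round 4 (the buyer proposes): the seller can get 158 next round, worth 0.95 × 158 = 150.1 now, so the buyer offers 150.1, keeping 29.9.
Round 3 (the seller proposes): the buyer can get 29.9 next round, worth 0.95 × 29.9 = 28.405 now. The seller offers 28.405 and keeps 180 − 28.405 = 151.595.
Round 2 (the buyer proposes): the seller can get 151.595 next round, worth 0.95 × 151.595 = 144.01525 now, so the buyer offers 144.01525, keeping 35.98475.
So by rejecting in round 1, the buyer gets 35.98475 next round, worth 0.95 × 35.98475 = 34.1855125 now.
Offer 30 < 34.1855125, so the buyer rejects.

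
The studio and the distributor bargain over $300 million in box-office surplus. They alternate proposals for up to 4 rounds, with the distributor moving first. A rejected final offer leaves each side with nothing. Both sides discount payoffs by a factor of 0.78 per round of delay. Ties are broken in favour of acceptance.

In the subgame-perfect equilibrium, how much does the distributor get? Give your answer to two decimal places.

Round 4 (the studio proposes): rejection yields 0 for the distributor; the studio offers 0 and keeps 300.
Round 3 (the distributor proposes): the studio can get 300 next round, worth 0.78 × 300 = 234 now. The distributor offers 234 and keeps 300 − 234 = 66.
Round 2 (the studio proposes): the distributor can get 66 next round, worth 0.78 × 66 = 51.48 now, so the studio offers 51.48, keeping 248.52.
Round 1 (the distributor proposes): the studio can get 248.52 next round, worth 0.78 × 248.52 = 193.8456 now, so the distributor offers 193.8456, keeping 106.1544.

106.15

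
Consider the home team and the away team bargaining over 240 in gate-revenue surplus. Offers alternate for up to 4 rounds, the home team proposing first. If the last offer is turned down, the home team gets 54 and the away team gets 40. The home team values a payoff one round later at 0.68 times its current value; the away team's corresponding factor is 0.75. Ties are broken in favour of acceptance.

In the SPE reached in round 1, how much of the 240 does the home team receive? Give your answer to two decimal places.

Round 4 (the away team proposes): the home team gets 54 if talks fail, so the away team offers 54 and keeps 186.
Round 3 (the home team proposes): the away team can get 186 next round, worth 0.75 × 186 = 139.5 now; the home team offers that and keeps 100.5.
Round 2 (the away team proposes): the home team can get 100.5 next round, worth 0.68 × 100.5 = 68.34 now; the away team offers that and keeps 171.66.
Round 1 (the home team proposes): the away team can get 171.66 next round, worth 0.75 × 171.66 = 128.745 now. The home team offers 128.745 and keeps 240 − 128.745 = 111.255.

111.26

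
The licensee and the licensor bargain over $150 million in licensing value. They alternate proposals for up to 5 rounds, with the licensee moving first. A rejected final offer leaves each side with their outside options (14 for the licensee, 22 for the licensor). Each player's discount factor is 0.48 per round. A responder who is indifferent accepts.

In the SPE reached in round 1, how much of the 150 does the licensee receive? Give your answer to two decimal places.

Round 5 (the licensee proposes): the licensor gets 22 if talks fail, so the licensee offers 22 and keeps 128.
Round 4 (the licensor proposes): the licensee can get 128 next round, worth 0.48 × 128 = 61.44 now, so the licensor offers 61.44, keeping 88.56.
Round 3 (the licensee proposes): the licensor can get 88.56 next round, worth 0.48 × 88.56 = 42.5088 now. The licensee offers 42.5088 and keeps 150 − 42.5088 = 107.4912.
Round 2 (the licensor proposes): the licensee can get 107.4912 next round, worth 0.48 × 107.4912 = 51.595776 now; the licensor offers that and keeps 98.404224.
Round 1 (the licensee proposes): the licensor can get 98.404224 next round, worth 0.48 × 98.404224 = 47.23402752 now; the licensee offers that and keeps 102.76597248.

102.77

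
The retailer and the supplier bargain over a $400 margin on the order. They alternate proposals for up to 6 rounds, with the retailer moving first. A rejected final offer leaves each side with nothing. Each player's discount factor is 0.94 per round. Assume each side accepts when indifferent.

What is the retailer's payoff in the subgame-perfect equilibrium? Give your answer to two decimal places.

Round 6 (the supplier proposes): rejection yields 0 for the retailer; the supplier offers 0 and keeps 400.
Round 5 (the retailer proposes): the supplier can get 400 next round, worth 0.94 × 400 = 376 now. The retailer offers 376 and keeps 400 − 376 = 24.
Round 4 (the supplier proposes): the retailer can get 24 next round, worth 0.94 × 24 = 22.56 now; the supplier offers that and keeps 377.44.
Round 3 (the retailer proposes): the supplier can get 377.44 next round, worth 0.94 × 377.44 = 354.7936 now, so the retailer offers 354.7936, keeping 45.2064.
Round 2 (the supplier proposes): the retailer can get 45.2064 next round, worth 0.94 × 45.2064 = 42.494016 now, so the supplier offers 42.494016, keeping 357.505984.
Round 1 (the retailer proposes): the supplier can get 357.505984 next round, worth 0.94 × 357.505984 = 336.05562496 now, so the retailer offers 336.05562496, keeping 63.94437504.

63.94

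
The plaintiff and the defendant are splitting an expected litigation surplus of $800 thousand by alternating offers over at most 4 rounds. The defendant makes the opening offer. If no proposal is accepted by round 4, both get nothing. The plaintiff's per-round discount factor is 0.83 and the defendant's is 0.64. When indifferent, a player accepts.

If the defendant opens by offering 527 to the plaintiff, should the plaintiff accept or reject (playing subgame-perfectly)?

Reject

Round 4 (the plaintiff proposes): the defendant will accept anything ≥ 0, so the plaintiff offers 0 and keeps 800.
Round 3 (the defendant proposes): the plaintiff can get 800 next round, worth 0.83 × 800 = 664 now; the defendant offers that and keeps 136.
Round 2 (the plaintiff proposes): the defendant can get 136 next round, worth 0.64 × 136 = 87.04 now. The plaintiff offers 87.04 and keeps 800 − 87.04 = 712.96.
So by rejecting in round 1, the plaintiff gets 712.96 next round, worth 0.83 × 712.96 = 591.7568 now.
Offer 527 < 591.7568, so the plaintiff rejects.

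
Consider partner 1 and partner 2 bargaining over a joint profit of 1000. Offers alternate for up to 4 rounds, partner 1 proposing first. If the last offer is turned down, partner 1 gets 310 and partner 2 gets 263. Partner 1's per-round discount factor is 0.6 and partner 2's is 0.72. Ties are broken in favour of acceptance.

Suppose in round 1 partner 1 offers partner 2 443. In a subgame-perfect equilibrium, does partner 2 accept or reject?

Round 4 (partner 2 proposes): partner 1 gets 310 if talks fail, so partner 2 offers 310 and keeps 690.
Round 3 (partner 1 proposes): partner 2 can get 690 next round, worth 0.72 × 690 = 496.8 now. Partner 1 offers 496.8 and keeps 1000 − 496.8 = 503.2.
Round 2 (partner 2 proposes): partner 1 can get 503.2 next round, worth 0.6 × 503.2 = 301.92 now; partner 2 offers that and keeps 698.08.
So by rejecting in round 1, partner 2 gets 698.08 next round, worth 0.72 × 698.08 = 502.6176 now.
Offer 443 < 502.6176, so partner 2 rejects.

Reject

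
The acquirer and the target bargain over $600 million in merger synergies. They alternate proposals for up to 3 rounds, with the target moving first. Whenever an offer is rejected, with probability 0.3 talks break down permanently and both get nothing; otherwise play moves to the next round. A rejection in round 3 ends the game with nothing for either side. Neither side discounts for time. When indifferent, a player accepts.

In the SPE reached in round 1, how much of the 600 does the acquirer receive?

Round 3 (the target proposes): the acquirer will accept anything ≥ 0, so the target offers 0 and keeps 600.
Round 2 (the acquirer proposes): rejecting gives the target an expected 0.7 × 600 = 420; the acquirer offers that and keeps 180.
Round 1 (the target proposes): rejecting gives the acquirer an expected 0.7 × 180 = 126. The target offers 126 and keeps 600 − 126 = 474.

126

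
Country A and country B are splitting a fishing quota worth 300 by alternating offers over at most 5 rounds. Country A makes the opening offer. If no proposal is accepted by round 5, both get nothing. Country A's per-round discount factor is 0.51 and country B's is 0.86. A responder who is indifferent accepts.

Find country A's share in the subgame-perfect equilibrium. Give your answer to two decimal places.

Round 5 (country A proposes): country B will accept anything ≥ 0, so country A offers 0 and keeps 300.
Round 4 (country B proposes): country A can get 300 next round, worth 0.51 × 300 = 153 now; country B offers that and keeps 147.
Round 3 (country A proposes): country B can get 147 next round, worth 0.86 × 147 = 126.42 now; country A offers that and keeps 173.58.
Round 2 (country B proposes): country A can get 173.58 next round, worth 0.51 × 173.58 = 88.5258 now, so country B offers 88.5258, keeping 211.4742.
Round 1 (country A proposes): country B can get 211.4742 next round, worth 0.86 × 211.4742 = 181.867812 now, so country A offers 181.867812, keeping 118.132188.

118.13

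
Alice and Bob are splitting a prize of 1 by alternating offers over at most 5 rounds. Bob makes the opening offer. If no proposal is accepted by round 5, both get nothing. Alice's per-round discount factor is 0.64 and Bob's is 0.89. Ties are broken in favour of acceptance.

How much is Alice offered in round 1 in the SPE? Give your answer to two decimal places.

Work backward from the last round.
Round 5 (Bob proposes): rejection yields 0 for Alice; Bob offers 0 and keeps 1.
Round 4 (Alice proposes): Bob can get 1 next round, worth 0.89 × 1 = 0.89 now; Alice offers that and keeps 0.11.
Round 3 (Bob proposes): Alice can get 0.11 next round, worth 0.64 × 0.11 = 0.0704 now. Bob offers 0.0704 and keeps 1 − 0.0704 = 0.9296.
Round 2 (Alice proposes): Bob can get 0.9296 next round, worth 0.89 × 0.9296 = 0.827344 now. Alice offers 0.827344 and keeps 1 − 0.827344 = 0.172656.
Round 1 (Bob proposes): Alice can get 0.172656 next round, worth 0.64 × 0.172656 = 0.11049984 now, so Bob offers 0.11049984, keeping 0.88950016.

0.11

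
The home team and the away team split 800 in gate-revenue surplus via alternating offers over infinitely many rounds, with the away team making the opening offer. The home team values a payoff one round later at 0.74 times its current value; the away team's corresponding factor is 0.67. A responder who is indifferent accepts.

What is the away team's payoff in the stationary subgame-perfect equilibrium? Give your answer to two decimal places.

In a stationary SPE each proposer offers the other exactly their discounted continuation value.
If the away team keeps x when proposing and the home team keeps y when proposing, then x = 800 − 0.74y and y = 800 − 0.67x.
Solving: x = 800(1 − 0.74) / (1 − 0.67·0.74) = 208 / 0.5042 ≈ 412.5347.
The home team gets 800 − 412.5347 ≈ 387.4653.

412.53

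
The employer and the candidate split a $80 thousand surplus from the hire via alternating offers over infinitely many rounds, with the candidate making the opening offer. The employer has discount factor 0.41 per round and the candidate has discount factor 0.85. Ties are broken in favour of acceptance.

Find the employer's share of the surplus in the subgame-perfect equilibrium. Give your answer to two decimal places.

7.55

Let x be the candidate's share when the candidate proposes and y be the employer's share when the employer proposes.
The employer accepts iff offered ≥ 0.41·y, so x = 80 − 0.41y. Symmetrically y = 80 − 0.85x.
Substituting: x = 80 − 0.41(80 − 0.85x), giving x(1 − 0.85·0.41) = 80(1 − 0.41).
So x = 80 × 0.59 / 0.6515 ≈ 72.4482, and the employer receives 80 − x ≈ 7.5518.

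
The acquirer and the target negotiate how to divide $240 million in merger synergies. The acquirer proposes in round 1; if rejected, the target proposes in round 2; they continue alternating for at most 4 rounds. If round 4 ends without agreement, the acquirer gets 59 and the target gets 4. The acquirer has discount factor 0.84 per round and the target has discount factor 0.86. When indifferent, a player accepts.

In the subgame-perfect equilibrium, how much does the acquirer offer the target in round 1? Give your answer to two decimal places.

Round 4 (the target proposes): the acquirer gets 59 if talks fail, so the target offers 59 and keeps 181.
Round 3 (the acquirer proposes): the target can get 181 next round, worth 0.86 × 181 = 155.66 now, so the acquirer offers 155.66, keeping 84.34.
Round 2 (the target proposes): the acquirer can get 84.34 next round, worth 0.84 × 84.34 = 70.8456 now, so the target offers 70.8456, keeping 169.1544.
Round 1 (the acquirer proposes): the target can get 169.1544 next round, worth 0.86 × 169.1544 = 145.472784 now. The acquirer offers 145.472784 and keeps 240 − 145.472784 = 94.527216.

145.47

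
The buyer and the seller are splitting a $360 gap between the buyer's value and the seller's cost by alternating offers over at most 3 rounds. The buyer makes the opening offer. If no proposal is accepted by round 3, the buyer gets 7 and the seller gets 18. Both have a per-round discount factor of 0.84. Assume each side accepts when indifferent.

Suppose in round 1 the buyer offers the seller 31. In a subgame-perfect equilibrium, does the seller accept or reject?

Work out the seller's continuation value if the offer is rejected.
Round 3 (the buyer proposes): the seller gets 18 if talks fail, so the buyer offers 18 and keeps 342.
Round 2 (the seller proposes): the buyer can get 342 next round, worth 0.84 × 342 = 287.28 now; the seller offers that and keeps 72.72.
So by rejecting in round 1, the seller gets 72.72 next round, worth 0.84 × 72.72 = 61.0848 now.
Offer 31 < 61.0848, so the seller rejects.

Reject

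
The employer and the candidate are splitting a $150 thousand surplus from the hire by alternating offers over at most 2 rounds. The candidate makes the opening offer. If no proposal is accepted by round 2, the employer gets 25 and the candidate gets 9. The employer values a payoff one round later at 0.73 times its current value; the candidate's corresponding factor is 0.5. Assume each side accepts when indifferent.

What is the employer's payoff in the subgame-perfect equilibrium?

102.93

Round 2 (the employer proposes): the candidate gets 9 if talks fail, so the employer offers 9 and keeps 141.
Round 1 (the candidate proposes): the employer can get 141 next round, worth 0.73 × 141 = 102.93 now, so the candidate offers 102.93, keeping 47.07.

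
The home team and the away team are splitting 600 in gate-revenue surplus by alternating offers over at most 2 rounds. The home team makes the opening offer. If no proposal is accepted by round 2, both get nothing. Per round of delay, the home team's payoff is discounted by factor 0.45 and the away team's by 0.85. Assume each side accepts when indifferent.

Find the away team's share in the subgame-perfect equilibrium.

Round 2 (the away team proposes): the home team will accept anything ≥ 0, so the away team offers 0 and keeps 600.
Round 1 (the home team proposes): the away team can get 600 next round, worth 0.85 × 600 = 510 now. The home team offers 510 and keeps 600 − 510 = 90.

510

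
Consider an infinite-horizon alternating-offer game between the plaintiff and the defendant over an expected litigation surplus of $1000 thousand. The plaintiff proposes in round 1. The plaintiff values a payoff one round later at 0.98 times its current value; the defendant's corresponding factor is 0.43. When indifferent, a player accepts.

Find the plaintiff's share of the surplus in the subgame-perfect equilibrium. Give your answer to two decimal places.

In a stationary SPE each proposer offers the other exactly their discounted continuation value.
If the plaintiff keeps x when proposing and the defendant keeps y when proposing, then x = 1000 − 0.43y and y = 1000 − 0.98x.
Solving: x = 1000(1 − 0.43) / (1 − 0.98·0.43) = 570 / 0.5786 ≈ 985.1365.
The defendant gets 1000 − 985.1365 ≈ 14.8635.

985.14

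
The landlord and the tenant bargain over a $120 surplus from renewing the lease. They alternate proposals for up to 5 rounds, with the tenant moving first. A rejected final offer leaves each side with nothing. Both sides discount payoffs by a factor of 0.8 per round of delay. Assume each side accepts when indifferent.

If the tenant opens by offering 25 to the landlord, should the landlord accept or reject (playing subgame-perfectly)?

Round 5 (the tenant proposes): the landlord will accept anything ≥ 0, so the tenant offers 0 and keeps 120.
Round 4 (the landlord proposes): the tenant can get 120 next round, worth 0.8 × 120 = 96 now; the landlord offers that and keeps 24.
Round 3 (the tenant proposes): the landlord can get 24 next round, worth 0.8 × 24 = 19.2 now, so the tenant offers 19.2, keeping 100.8.
Round 2 (the landlord proposes): the tenant can get 100.8 next round, worth 0.8 × 100.8 = 80.64 now, so the landlord offers 80.64, keeping 39.36.
So by rejecting in round 1, the landlord gets 39.36 next round, worth 0.8 × 39.36 = 31.488 now.
Offer 25 < 31.488, so the landlord rejects.

Reject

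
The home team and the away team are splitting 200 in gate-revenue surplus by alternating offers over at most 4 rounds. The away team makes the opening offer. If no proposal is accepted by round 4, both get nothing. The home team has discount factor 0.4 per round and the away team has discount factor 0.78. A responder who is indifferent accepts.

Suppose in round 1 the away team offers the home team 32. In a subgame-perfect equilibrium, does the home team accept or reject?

Reject

Round 4 (the home team proposes): the away team will accept anything ≥ 0, so the home team offers 0 and keeps 200.
Round 3 (the away team proposes): the home team can get 200 next round, worth 0.4 × 200 = 80 now. The away team offers 80 and keeps 200 − 80 = 120.
Round 2 (the home team proposes): the away team can get 120 next round, worth 0.78 × 120 = 93.6 now. The home team offers 93.6 and keeps 200 − 93.6 = 106.4.
So by rejecting in round 1, the home team gets 106.4 next round, worth 0.4 × 106.4 = 42.56 now.
Offer 32 < 42.56, so the home team rejects.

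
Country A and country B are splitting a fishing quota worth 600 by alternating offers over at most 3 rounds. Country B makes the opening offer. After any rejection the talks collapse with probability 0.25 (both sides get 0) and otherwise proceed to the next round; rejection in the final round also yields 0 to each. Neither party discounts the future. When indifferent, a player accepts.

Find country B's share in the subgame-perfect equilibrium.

Round 3 (country B proposes): country A will accept anything ≥ 0, so country B offers 0 and keeps 600.
Round 2 (country A proposes): rejecting gives country B an expected 0.75 × 600 = 450, so country A offers 450, keeping 150.
Round 1 (country B proposes): rejecting gives country A an expected 0.75 × 150 = 112.5, so country B offers 112.5, keeping 487.5.

487.5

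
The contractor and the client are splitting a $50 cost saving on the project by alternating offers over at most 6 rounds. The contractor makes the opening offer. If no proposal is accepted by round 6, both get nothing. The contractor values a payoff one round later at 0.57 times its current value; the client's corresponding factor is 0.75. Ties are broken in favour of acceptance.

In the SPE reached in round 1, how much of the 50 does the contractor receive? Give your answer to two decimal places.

20.13

By backward induction:
Round 6 (the client proposes): rejection yields 0 for the contractor; the client offers 0 and keeps 50.
Round 5 (the contractor proposes): the client can get 50 next round, worth 0.75 × 50 = 37.5 now, so the contractor offers 37.5, keeping 12.5.
Round 4 (the client proposes): the contractor can get 12.5 next round, worth 0.57 × 12.5 = 7.125 now, so the client offers 7.125, keeping 42.875.
Round 3 (the contractor proposes): the client can get 42.875 next round, worth 0.75 × 42.875 = 32.15625 now. The contractor offers 32.15625 and keeps 50 − 32.15625 = 17.84375.
Round 2 (the client proposes): the contractor can get 17.84375 next round, worth 0.57 × 17.84375 = 10.1709375 now; the client offers that and keeps 39.8290625.
Round 1 (the contractor proposes): the client can get 39.8290625 next round, worth 0.75 × 39.8290625 = 29.871796875 now, so the contractor offers 29.871796875, keeping 20.128203125.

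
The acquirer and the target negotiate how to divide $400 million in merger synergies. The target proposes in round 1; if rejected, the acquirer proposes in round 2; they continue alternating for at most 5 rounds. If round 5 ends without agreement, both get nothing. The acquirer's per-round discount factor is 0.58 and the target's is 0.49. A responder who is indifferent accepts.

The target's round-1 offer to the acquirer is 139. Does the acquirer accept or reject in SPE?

Reject

Round 5 (the target proposes): the acquirer will accept anything ≥ 0, so the target offers 0 and keeps 400.
Round 4 (the acquirer proposes): the target can get 400 next round, worth 0.49 × 400 = 196 now, so the acquirer offers 196, keeping 204.
Round 3 (the target proposes): the acquirer can get 204 next round, worth 0.58 × 204 = 118.32 now; the target offers that and keeps 281.68.
Round 2 (the acquirer proposes): the target can get 281.68 next round, worth 0.49 × 281.68 = 138.0232 now; the acquirer offers that and keeps 261.9768.
So by rejecting in round 1, the acquirer gets 261.9768 next round, worth 0.58 × 261.9768 = 151.946544 now.
Offer 139 < 151.946544, so the acquirer rejects.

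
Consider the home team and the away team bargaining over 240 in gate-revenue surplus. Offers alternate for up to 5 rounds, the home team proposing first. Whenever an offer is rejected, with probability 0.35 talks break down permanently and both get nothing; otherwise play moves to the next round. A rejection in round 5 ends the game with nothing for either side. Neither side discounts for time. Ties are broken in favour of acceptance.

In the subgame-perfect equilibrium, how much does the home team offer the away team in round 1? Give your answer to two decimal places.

77.67

By backward induction:
Round 5 (the home team proposes): the away team will accept anything ≥ 0, so the home team offers 0 and keeps 240.
Round 4 (the away team proposes): rejecting gives the home team an expected 0.65 × 240 = 156. The away team offers 156 and keeps 240 − 156 = 84.
Round 3 (the home team proposes): rejecting gives the away team an expected 0.65 × 84 = 54.6; the home team offers that and keeps 185.4.
Round 2 (the away team proposes): rejecting gives the home team an expected 0.65 × 185.4 = 120.51. The away team offers 120.51 and keeps 240 − 120.51 = 119.49.
Round 1 (the home team proposes): rejecting gives the away team an expected 0.65 × 119.49 = 77.6685. The home team offers 77.6685 and keeps 240 − 77.6685 = 162.3315.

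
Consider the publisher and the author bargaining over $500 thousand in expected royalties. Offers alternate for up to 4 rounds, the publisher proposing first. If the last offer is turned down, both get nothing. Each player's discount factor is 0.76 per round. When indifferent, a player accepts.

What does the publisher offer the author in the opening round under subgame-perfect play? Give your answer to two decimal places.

310.69

Round 4 (the author proposes): the publisher will accept anything ≥ 0, so the author offers 0 and keeps 500.
Round 3 (the publisher proposes): the author can get 500 next round, worth 0.76 × 500 = 380 now. The publisher offers 380 and keeps 500 − 380 = 120.
Round 2 (the author proposes): the publisher can get 120 next round, worth 0.76 × 120 = 91.2 now; the author offers that and keeps 408.8.
Round 1 (the publisher proposes): the author can get 408.8 next round, worth 0.76 × 408.8 = 310.688 now; the publisher offers that and keeps 189.312.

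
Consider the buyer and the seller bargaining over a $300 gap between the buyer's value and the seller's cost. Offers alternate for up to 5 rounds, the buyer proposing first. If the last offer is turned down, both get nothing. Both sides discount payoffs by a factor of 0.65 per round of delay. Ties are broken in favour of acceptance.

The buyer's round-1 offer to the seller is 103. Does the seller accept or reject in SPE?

Accept

Round 5 (the buyer proposes): rejection yields 0 for the seller; the buyer offers 0 and keeps 300.
Round 4 (the seller proposes): the buyer can get 300 next round, worth 0.65 × 300 = 195 now. The seller offers 195 and keeps 300 − 195 = 105.
Round 3 (the buyer proposes): the seller can get 105 next round, worth 0.65 × 105 = 68.25 now, so the buyer offers 68.25, keeping 231.75.
Round 2 (the seller proposes): the buyer can get 231.75 next round, worth 0.65 × 231.75 = 150.6375 now. The seller offers 150.6375 and keeps 300 − 150.6375 = 149.3625.
So by rejecting in round 1, the seller gets 149.3625 next round, worth 0.65 × 149.3625 = 97.085625 now.
Offer 103 ≥ 97.085625, so the seller accepts.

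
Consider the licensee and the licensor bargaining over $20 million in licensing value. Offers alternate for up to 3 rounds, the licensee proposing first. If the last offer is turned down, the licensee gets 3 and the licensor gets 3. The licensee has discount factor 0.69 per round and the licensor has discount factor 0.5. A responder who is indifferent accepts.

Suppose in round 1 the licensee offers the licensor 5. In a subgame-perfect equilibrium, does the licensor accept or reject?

Work out the licensor's continuation value if the offer is rejected.
Round 3 (the licensee proposes): the licensor gets 3 if talks fail, so the licensee offers 3 and keeps 17.
Round 2 (the licensor proposes): the licensee can get 17 next round, worth 0.69 × 17 = 11.73 now; the licensor offers that and keeps 8.27.
So by rejecting in round 1, the licensor gets 8.27 next round, worth 0.5 × 8.27 = 4.135 now.
Offer 5 ≥ 4.135, so the licensor accepts.

Accept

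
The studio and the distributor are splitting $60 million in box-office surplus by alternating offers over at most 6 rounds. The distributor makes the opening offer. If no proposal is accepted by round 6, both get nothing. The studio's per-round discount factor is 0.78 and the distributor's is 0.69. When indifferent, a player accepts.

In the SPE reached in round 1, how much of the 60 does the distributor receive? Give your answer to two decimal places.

24.13

Round 6 (the studio proposes): the distributor will accept anything ≥ 0, so the studio offers 0 and keeps 60.
Round 5 (the distributor proposes): the studio can get 60 next round, worth 0.78 × 60 = 46.8 now, so the distributor offers 46.8, keeping 13.2.
Round 4 (the studio proposes): the distributor can get 13.2 next round, worth 0.69 × 13.2 = 9.108 now. The studio offers 9.108 and keeps 60 − 9.108 = 50.892.
Round 3 (the distributor proposes): the studio can get 50.892 next round, worth 0.78 × 50.892 = 39.69576 now; the distributor offers that and keeps 20.30424.
Round 2 (the studio proposes): the distributor can get 20.30424 next round, worth 0.69 × 20.30424 = 14.0099256 now. The studio offers 14.0099256 and keeps 60 − 14.0099256 = 45.9900744.
Round 1 (the distributor proposes): the studio can get 45.9900744 next round, worth 0.78 × 45.9900744 = 35.872258032 now, so the distributor offers 35.872258032, keeping 24.127741968.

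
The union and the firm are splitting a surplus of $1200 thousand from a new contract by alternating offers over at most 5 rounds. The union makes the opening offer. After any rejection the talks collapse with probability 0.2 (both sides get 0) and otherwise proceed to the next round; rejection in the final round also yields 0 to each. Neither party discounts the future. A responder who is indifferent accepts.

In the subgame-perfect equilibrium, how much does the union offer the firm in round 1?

Round 5 (the union proposes): rejection yields 0 for the firm; the union offers 0 and keeps 1200.
Round 4 (the firm proposes): rejecting gives the union an expected 0.8 × 1200 = 960. The firm offers 960 and keeps 1200 − 960 = 240.
Round 3 (the union proposes): rejecting gives the firm an expected 0.8 × 240 = 192. The union offers 192 and keeps 1200 − 192 = 1008.
Round 2 (the firm proposes): rejecting gives the union an expected 0.8 × 1008 = 806.4. The firm offers 806.4 and keeps 1200 − 806.4 = 393.6.
Round 1 (the union proposes): rejecting gives the firm an expected 0.8 × 393.6 = 314.88, so the union offers 314.88, keeping 885.12.

314.88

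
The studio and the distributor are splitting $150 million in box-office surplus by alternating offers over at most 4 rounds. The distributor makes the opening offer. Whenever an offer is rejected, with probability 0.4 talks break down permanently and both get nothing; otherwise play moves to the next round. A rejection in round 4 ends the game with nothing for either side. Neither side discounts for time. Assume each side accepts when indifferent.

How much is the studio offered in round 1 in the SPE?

68.4

By backward induction:
Round 4 (the studio proposes): rejection yields 0 for the distributor; the studio offers 0 and keeps 150.
Round 3 (the distributor proposes): rejecting gives the studio an expected 0.6 × 150 = 90. The distributor offers 90 and keeps 150 − 90 = 60.
Round 2 (the studio proposes): rejecting gives the distributor an expected 0.6 × 60 = 36, so the studio offers 36, keeping 114.
Round 1 (the distributor proposes): rejecting gives the studio an expected 0.6 × 114 = 68.4. The distributor offers 68.4 and keeps 150 − 68.4 = 81.6.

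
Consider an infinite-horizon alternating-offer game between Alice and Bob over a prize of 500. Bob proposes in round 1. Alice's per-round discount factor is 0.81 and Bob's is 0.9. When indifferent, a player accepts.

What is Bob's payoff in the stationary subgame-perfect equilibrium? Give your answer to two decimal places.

350.55

When Bob proposes, Alice accepts any offer worth at least 0.81 times what Alice would get by proposing next round; and vice versa.
This gives x = 500 − 0.81y and y = 500 − 0.9x, where x and y are each side's share when it proposes.
Hence (1 − 0.81·0.9)x = 500(1 − 0.81), i.e. 0.271·x = 95.
x ≈ 350.5535; Alice's share is 500 − x ≈ 149.4465.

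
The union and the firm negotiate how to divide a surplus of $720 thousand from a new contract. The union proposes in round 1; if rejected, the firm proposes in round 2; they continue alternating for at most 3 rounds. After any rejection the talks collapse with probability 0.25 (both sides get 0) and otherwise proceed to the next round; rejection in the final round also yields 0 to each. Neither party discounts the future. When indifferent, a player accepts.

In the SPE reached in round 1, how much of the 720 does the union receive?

Round 3 (the union proposes): the firm will accept anything ≥ 0, so the union offers 0 and keeps 720.
Round 2 (the firm proposes): rejecting gives the union an expected 0.75 × 720 = 540; the firm offers that and keeps 180.
Round 1 (the union proposes): rejecting gives the firm an expected 0.75 × 180 = 135, so the union offers 135, keeping 585.

585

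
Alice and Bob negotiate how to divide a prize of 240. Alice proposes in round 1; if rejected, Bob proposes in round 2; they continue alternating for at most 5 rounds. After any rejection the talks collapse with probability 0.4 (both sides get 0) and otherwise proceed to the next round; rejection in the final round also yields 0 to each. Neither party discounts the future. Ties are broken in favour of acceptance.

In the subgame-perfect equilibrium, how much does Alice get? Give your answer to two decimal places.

Round 5 (Alice proposes): Bob will accept anything ≥ 0, so Alice offers 0 and keeps 240.
Round 4 (Bob proposes): rejecting gives Alice an expected 0.6 × 240 = 144; Bob offers that and keeps 96.
Round 3 (Alice proposes): rejecting gives Bob an expected 0.6 × 96 = 57.6. Alice offers 57.6 and keeps 240 − 57.6 = 182.4.
Round 2 (Bob proposes): rejecting gives Alice an expected 0.6 × 182.4 = 109.44, so Bob offers 109.44, keeping 130.56.
Round 1 (Alice proposes): rejecting gives Bob an expected 0.6 × 130.56 = 78.336, so Alice offers 78.336, keeping 161.664.

161.66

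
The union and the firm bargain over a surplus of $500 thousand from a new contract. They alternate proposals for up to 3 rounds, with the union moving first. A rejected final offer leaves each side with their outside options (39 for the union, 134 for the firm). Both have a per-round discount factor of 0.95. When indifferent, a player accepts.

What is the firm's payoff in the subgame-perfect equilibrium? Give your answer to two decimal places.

Round 3 (the union proposes): the firm gets 134 if talks fail, so the union offers 134 and keeps 366.
Round 2 (the firm proposes): the union can get 366 next round, worth 0.95 × 366 = 347.7 now, so the firm offers 347.7, keeping 152.3.
Round 1 (the union proposes): the firm can get 152.3 next round, worth 0.95 × 152.3 = 144.685 now. The union offers 144.685 and keeps 500 − 144.685 = 355.315.

144.69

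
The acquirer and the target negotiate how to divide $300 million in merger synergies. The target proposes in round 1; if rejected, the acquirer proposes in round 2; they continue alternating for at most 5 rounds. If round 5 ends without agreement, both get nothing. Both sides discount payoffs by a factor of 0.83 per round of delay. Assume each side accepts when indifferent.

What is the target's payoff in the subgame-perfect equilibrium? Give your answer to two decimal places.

228.51

Round 5 (the target proposes): the acquirer will accept anything ≥ 0, so the target offers 0 and keeps 300.
Round 4 (the acquirer proposes): the target can get 300 next round, worth 0.83 × 300 = 249 now; the acquirer offers that and keeps 51.
Round 3 (the target proposes): the acquirer can get 51 next round, worth 0.83 × 51 = 42.33 now; the target offers that and keeps 257.67.
Round 2 (the acquirer proposes): the target can get 257.67 next round, worth 0.83 × 257.67 = 213.8661 now; the acquirer offers that and keeps 86.1339.
Round 1 (the target proposes): the acquirer can get 86.1339 next round, worth 0.83 × 86.1339 = 71.491137 now. The target offers 71.491137 and keeps 300 − 71.491137 = 228.508863.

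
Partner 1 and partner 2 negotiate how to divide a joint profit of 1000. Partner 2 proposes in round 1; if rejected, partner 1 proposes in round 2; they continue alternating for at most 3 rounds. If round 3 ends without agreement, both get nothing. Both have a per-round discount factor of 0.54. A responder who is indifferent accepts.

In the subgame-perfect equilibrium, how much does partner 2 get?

Round 3 (partner 2 proposes): rejection yields 0 for partner 1; partner 2 offers 0 and keeps 1000.
Round 2 (partner 1 proposes): partner 2 can get 1000 next round, worth 0.54 × 1000 = 540 now. Partner 1 offers 540 and keeps 1000 − 540 = 460.
Round 1 (partner 2 proposes): partner 1 can get 460 next round, worth 0.54 × 460 = 248.4 now, so partner 2 offers 248.4, keeping 751.6.

751.6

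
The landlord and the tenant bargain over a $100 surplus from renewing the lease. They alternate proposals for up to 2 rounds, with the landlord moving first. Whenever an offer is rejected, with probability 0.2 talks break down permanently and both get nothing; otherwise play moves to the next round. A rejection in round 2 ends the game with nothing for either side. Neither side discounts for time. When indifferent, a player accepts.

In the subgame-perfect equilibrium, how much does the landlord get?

Round 2 (the tenant proposes): the landlord will accept anything ≥ 0, so the tenant offers 0 and keeps 100.
Round 1 (the landlord proposes): rejecting gives the tenant an expected 0.8 × 100 = 80, so the landlord offers 80, keeping 20.

20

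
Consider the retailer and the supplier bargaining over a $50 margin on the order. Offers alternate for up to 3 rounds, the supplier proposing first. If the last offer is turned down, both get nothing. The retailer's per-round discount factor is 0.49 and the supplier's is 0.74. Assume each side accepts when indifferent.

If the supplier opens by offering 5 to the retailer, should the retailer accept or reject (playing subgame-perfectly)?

Work out the retailer's continuation value if the offer is rejected.
Round 3 (the supplier proposes): the retailer will accept anything ≥ 0, so the supplier offers 0 and keeps 50.
Round 2 (the retailer proposes): the supplier can get 50 next round, worth 0.74 × 50 = 37 now; the retailer offers that and keeps 13.
So by rejecting in round 1, the retailer gets 13 next round, worth 0.49 × 13 = 6.37 now.
Offer 5 < 6.37, so the retailer rejects.

Reject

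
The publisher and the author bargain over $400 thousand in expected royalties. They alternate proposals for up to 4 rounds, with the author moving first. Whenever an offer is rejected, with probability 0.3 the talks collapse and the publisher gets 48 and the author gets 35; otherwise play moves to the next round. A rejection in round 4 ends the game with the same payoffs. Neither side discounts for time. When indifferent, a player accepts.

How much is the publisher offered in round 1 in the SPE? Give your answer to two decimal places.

223.30

By backward induction:
Round 4 (the publisher proposes): the author gets 35 if talks fail, so the publisher offers 35 and keeps 365.
Round 3 (the author proposes): rejecting gives the publisher an expected 0.7 × 365 + 0.3 × 48 = 269.9. The author offers 269.9 and keeps 400 − 269.9 = 130.1.
Round 2 (the publisher proposes): rejecting gives the author an expected 0.7 × 130.1 + 0.3 × 35 = 101.57, so the publisher offers 101.57, keeping 298.43.
Round 1 (the author proposes): rejecting gives the publisher an expected 0.7 × 298.43 + 0.3 × 48 = 223.301, so the author offers 223.301, keeping 176.699.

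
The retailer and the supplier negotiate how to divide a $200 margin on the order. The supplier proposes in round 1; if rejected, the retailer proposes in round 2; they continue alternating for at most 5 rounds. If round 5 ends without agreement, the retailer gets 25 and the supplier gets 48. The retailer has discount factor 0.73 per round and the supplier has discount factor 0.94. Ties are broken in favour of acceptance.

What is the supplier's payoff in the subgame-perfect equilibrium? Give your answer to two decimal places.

Work backward from the last round.
Round 5 (the supplier proposes): the retailer gets 25 if talks fail, so the supplier offers 25 and keeps 175.
Round 4 (the retailer proposes): the supplier can get 175 next round, worth 0.94 × 175 = 164.5 now. The retailer offers 164.5 and keeps 200 − 164.5 = 35.5.
Round 3 (the supplier proposes): the retailer can get 35.5 next round, worth 0.73 × 35.5 = 25.915 now, so the supplier offers 25.915, keeping 174.085.
Round 2 (the retailer proposes): the supplier can get 174.085 next round, worth 0.94 × 174.085 = 163.6399 now, so the retailer offers 163.6399, keeping 36.3601.
Round 1 (the supplier proposes): the retailer can get 36.3601 next round, worth 0.73 × 36.3601 = 26.542873 now, so the supplier offers 26.542873, keeping 173.457127.

173.46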